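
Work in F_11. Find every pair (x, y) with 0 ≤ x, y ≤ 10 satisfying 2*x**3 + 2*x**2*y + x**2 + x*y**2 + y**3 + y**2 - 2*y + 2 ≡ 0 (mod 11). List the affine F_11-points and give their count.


Affine F_11-points: {(0, 6), (2, 0), (3, 2), (3, 3), (4, 3), (5, 5), (6, 3), (7, 0), (8, 2), (10, 10)}; count = 10.

For each of the 121 pairs (x, y) ∈ F_11², evaluate f(x, y) mod 11. Record the zeros.
  x = 0: [0↦2, 1↦2, 2↦10, 3↦10, 4↦8, 5↦10, 6↦0, 7↦6, 8↦1, 9↦2, 10↦4]  zeros at y ∈ {6}
  x = 1: [0↦5, 1↦8, 2↦10, 3↦6, 4↦2, 5↦4, 6↦7, 7↦6, 8↦7, 9↦5, 10↦6]  zeros at y ∈ ∅
  x = 2: [0↦0, 1↦10, 2↦10, 3↦6, 4↦4, 5↦10, 6↦8, 7↦4, 8↦4, 9↦3, 10↦7]  zeros at y ∈ {0}
  x = 3: [0↦10, 1↦9, 2↦0, 3↦0, 4↦4, 5↦7, 6↦4, 7↦1, 8↦4, 9↦8, 10↦8]  zeros at y ∈ {2, 3}
  x = 4: [0↦3, 1↦6, 2↦3, 3↦0, 4↦3, 5↦7, 6↦7, 7↦9, 8↦8, 9↦10, 10↦10]  zeros at y ∈ {3}
  x = 5: [0↦2, 1↦2, 2↦9, 3↦7, 4↦2, 5↦0, 6↦7, 7↦7, 8↦6, 9↦10, 10↦3]  zeros at y ∈ {5}
  x = 6: [0↦8, 1↦9, 2↦8, 3↦0, 4↦2, 5↦9, 6↦5, 7↦7, 8↦10, 9↦9, 10↦10]  zeros at y ∈ {3}
  x = 7: [0↦0, 1↦6, 2↦1, 3↦2, 4↦4, 5↦2, 6↦2, 7↦10, 8↦10, 9↦8, 10↦10]  zeros at y ∈ {0}
  x = 8: [0↦1, 1↦5, 2↦0, 3↦3, 4↦9, 5↦2, 6↦10, 7↦6, 8↦7, 9↦8, 10↦4]  zeros at y ∈ {2}
  x = 9: [0↦1, 1↦7, 2↦6, 3↦4, 4↦7, 5↦10, 6↦8, 7↦7, 8↦2, 9↦10, 10↦4]  zeros at y ∈ ∅
  x = 10: [0↦1, 1↦2, 2↦9, 3↦6, 4↦10, 5↦5, 6↦8, 7↦3, 8↦7, 9↦4, 10↦0]  zeros at y ∈ {10}
Collecting zeros: affine points = {(0, 6), (2, 0), (3, 2), (3, 3), (4, 3), (5, 5), (6, 3), (7, 0), (8, 2), (10, 10)}.
Total count |C(F_11)_aff| = 10.


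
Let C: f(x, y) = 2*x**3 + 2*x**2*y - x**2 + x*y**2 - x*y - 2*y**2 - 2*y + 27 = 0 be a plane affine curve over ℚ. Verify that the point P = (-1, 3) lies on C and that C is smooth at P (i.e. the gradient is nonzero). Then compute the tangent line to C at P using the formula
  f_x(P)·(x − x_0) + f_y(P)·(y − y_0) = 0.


Tangent line at P: 2*x - 17*y + 53 = 0.

Step 1: f(-1, 3) = 0, so P lies on C.
Step 2: partial derivatives
  f_x(x, y) = 6*x**2 + 4*x*y - 2*x + y**2 - y, f_y(x, y) = 2*x**2 + 2*x*y - x - 4*y - 2.
  f_x(P) = 2, f_y(P) = -17 (gradient nonzero, so P is smooth).
Step 3: tangent line at P: 2·(x − -1) + -17·(y − 3) = 0.
Expanding: 2*x - 17*y + 53 = 0.


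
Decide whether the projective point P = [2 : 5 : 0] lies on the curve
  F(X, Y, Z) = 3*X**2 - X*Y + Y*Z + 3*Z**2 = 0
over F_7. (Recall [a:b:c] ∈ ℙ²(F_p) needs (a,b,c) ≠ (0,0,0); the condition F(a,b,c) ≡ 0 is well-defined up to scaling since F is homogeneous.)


F(2,5,0) ≡ 2 (mod 7); P is NOT on the curve.

Evaluate F(2, 5, 0) term-by-term (mod 7).
  3*X**2 ↦ 3·4·1·1 = 12
  -X*Y ↦ -1·2·5·1 = -10
  Y*Z ↦ 1·1·5·0 = 0
  3*Z**2 ↦ 3·1·1·0 = 0
Sum: F(2, 5, 0) = (12) + (-10) + (0) + (0) = 2.
Reducing mod 7: 2 ≡ 2 (mod 7).
Since F(a, b, c) ≡ 2 ≠ 0 (mod 7), P does NOT lie on the curve.


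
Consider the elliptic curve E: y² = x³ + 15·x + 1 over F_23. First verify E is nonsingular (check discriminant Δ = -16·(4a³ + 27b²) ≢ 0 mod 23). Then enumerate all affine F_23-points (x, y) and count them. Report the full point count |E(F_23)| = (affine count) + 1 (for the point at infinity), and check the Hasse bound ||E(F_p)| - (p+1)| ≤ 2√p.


Affine points = {(0, 1), (0, 22), (2, 4), (2, 19), (3, 2), (3, 21), (6, 10), (6, 13), (7, 9), (7, 14), (8, 9), (8, 14), (10, 1), (10, 22), (11, 5), (11, 18), (12, 0), (13, 1), (13, 22), (15, 6), (15, 17), (16, 6), (16, 17), (18, 10), (18, 13), (21, 3), (21, 20), (22, 10), (22, 13)}; affine count = 29; |E(F_23)| = 30.

Discriminant check: Δ ∝ 4a³ + 27b² = 4·15³ + 27·1² = 4·3375 + 27·1 ≡ 3 (mod 23). Nonzero ⇒ E is nonsingular.
For each x ∈ F_23, compute rhs = x³ + 15·x + 1 mod 23, then count y ∈ F_23 with y² ≡ rhs.
  x = 0: rhs = 1, matching y values: 1, 22 (2 points).
  x = 1: rhs = 17, matching y values: none (0 points).
  x = 2: rhs = 16, matching y values: 4, 19 (2 points).
  x = 3: rhs = 4, matching y values: 2, 21 (2 points).
  x = 4: rhs = 10, matching y values: none (0 points).
  x = 5: rhs = 17, matching y values: none (0 points).
  x = 6: rhs = 8, matching y values: 10, 13 (2 points).
  x = 7: rhs = 12, matching y values: 9, 14 (2 points).
  x = 8: rhs = 12, matching y values: 9, 14 (2 points).
  x = 9: rhs = 14, matching y values: none (0 points).
  x = 10: rhs = 1, matching y values: 1, 22 (2 points).
  x = 11: rhs = 2, matching y values: 5, 18 (2 points).
  x = 12: rhs = 0, matching y values: 0 (1 points).
  x = 13: rhs = 1, matching y values: 1, 22 (2 points).
  x = 14: rhs = 11, matching y values: none (0 points).
  x = 15: rhs = 13, matching y values: 6, 17 (2 points).
  x = 16: rhs = 13, matching y values: 6, 17 (2 points).
  x = 17: rhs = 17, matching y values: none (0 points).
  x = 18: rhs = 8, matching y values: 10, 13 (2 points).
  x = 19: rhs = 15, matching y values: none (0 points).
  x = 20: rhs = 21, matching y values: none (0 points).
  x = 21: rhs = 9, matching y values: 3, 20 (2 points).
  x = 22: rhs = 8, matching y values: 10, 13 (2 points).
Total affine count: 29.
Full point count |E(F_23)| = 29 + 1 = 30.
Hasse bound: |30 − (23+1)| = |6| = 6 ≤ 2√23 ≈ 9.5917 ✓.


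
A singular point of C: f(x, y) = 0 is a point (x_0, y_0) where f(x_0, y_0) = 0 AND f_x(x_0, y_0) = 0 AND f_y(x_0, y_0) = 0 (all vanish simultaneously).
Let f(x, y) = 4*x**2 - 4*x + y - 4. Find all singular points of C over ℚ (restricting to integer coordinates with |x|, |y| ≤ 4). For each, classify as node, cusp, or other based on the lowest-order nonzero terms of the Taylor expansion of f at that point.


No singular points in the scanned grid; C is smooth there.

Compute partial derivatives:
  f_x = 8*x - 4.
  f_y = 1.
f_y = 1 is a nonzero constant, so f_y never vanishes: no point (x, y) can satisfy f = f_x = f_y = 0. In particular no (x, y) ∈ {−4, ..., 4}² is singular; the curve is smooth.


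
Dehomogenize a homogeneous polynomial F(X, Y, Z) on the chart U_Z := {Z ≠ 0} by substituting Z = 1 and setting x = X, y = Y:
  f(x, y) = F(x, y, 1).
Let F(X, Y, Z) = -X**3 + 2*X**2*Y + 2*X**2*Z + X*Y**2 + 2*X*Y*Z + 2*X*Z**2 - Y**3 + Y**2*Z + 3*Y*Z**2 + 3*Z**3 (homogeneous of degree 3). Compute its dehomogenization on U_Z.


f(x, y) = -x**3 + 2*x**2*y + 2*x**2 + x*y**2 + 2*x*y + 2*x - y**3 + y**2 + 3*y + 3

On U_Z we set Z = 1. Each monomial c·X^i·Y^j·Z^k in F becomes c·x^i·y^j·1^k = c·x^i·y^j.
Substituting Z = 1: F(X, Y, 1) = -x**3 + 2*x**2*y + 2*x**2 + x*y**2 + 2*x*y + 2*x - y**3 + y**2 + 3*y + 3.
Note: deg(f) ≤ deg(F) = 3; strict inequality happens when F is divisible by Z (lost terms).


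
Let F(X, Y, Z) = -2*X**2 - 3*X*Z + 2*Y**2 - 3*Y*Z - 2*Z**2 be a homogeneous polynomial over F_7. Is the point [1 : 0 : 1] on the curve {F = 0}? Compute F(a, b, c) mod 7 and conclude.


F(1,0,1) ≡ 0 (mod 7); P is on the curve.

Evaluate F(1, 0, 1) term-by-term (mod 7).
  -2*X**2 ↦ -2·1·1·1 = -2
  -3*X*Z ↦ -3·1·1·1 = -3
  2*Y**2 ↦ 2·1·0·1 = 0
  -3*Y*Z ↦ -3·1·0·1 = 0
  -2*Z**2 ↦ -2·1·1·1 = -2
Sum: F(1, 0, 1) = (-2) + (-3) + (0) + (0) + (-2) = -7.
Reducing mod 7: -7 ≡ 0 (mod 7).
Since F(a, b, c) ≡ 0 (mod 7), P lies on the curve.


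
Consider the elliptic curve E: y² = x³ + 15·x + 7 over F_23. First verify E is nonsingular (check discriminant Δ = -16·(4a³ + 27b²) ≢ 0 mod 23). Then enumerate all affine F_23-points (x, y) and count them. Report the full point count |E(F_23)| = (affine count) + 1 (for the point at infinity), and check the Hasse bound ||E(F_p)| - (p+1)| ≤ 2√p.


Affine points = {(1, 0), (4, 4), (4, 19), (5, 0), (7, 8), (7, 15), (8, 8), (8, 15), (11, 10), (11, 13), (12, 11), (12, 12), (17, 0), (20, 2), (20, 21)}; affine count = 15; |E(F_23)| = 16.

Discriminant check: Δ ∝ 4a³ + 27b² = 4·15³ + 27·7² = 4·3375 + 27·49 ≡ 11 (mod 23). Nonzero ⇒ E is nonsingular.
For each x ∈ F_23, compute rhs = x³ + 15·x + 7 mod 23, then count y ∈ F_23 with y² ≡ rhs.
  x = 0: rhs = 7, matching y values: none (0 points).
  x = 1: rhs = 0, matching y values: 0 (1 points).
  x = 2: rhs = 22, matching y values: none (0 points).
  x = 3: rhs = 10, matching y values: none (0 points).
  x = 4: rhs = 16, matching y values: 4, 19 (2 points).
  x = 5: rhs = 0, matching y values: 0 (1 points).
  x = 6: rhs = 14, matching y values: none (0 points).
  x = 7: rhs = 18, matching y values: 8, 15 (2 points).
  x = 8: rhs = 18, matching y values: 8, 15 (2 points).
  x = 9: rhs = 20, matching y values: none (0 points).
  x = 10: rhs = 7, matching y values: none (0 points).
  x = 11: rhs = 8, matching y values: 10, 13 (2 points).
  x = 12: rhs = 6, matching y values: 11, 12 (2 points).
  x = 13: rhs = 7, matching y values: none (0 points).
  x = 14: rhs = 17, matching y values: none (0 points).
  x = 15: rhs = 19, matching y values: none (0 points).
  x = 16: rhs = 19, matching y values: none (0 points).
  x = 17: rhs = 0, matching y values: 0 (1 points).
  x = 18: rhs = 14, matching y values: none (0 points).
  x = 19: rhs = 21, matching y values: none (0 points).
  x = 20: rhs = 4, matching y values: 2, 21 (2 points).
  x = 21: rhs = 15, matching y values: none (0 points).
  x = 22: rhs = 14, matching y values: none (0 points).
Total affine count: 15.
Full point count |E(F_23)| = 15 + 1 = 16.
Hasse bound: |16 − (23+1)| = |-8| = 8 ≤ 2√23 ≈ 9.5917 ✓.


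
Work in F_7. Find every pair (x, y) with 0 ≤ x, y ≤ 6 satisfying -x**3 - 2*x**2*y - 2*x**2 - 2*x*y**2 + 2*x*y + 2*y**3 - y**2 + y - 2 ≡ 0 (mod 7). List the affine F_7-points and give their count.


Affine F_7-points: {(0, 1), (1, 5), (2, 2), (3, 1), (4, 0)}; count = 5.

For each of the 49 pairs (x, y) ∈ F_7², evaluate f(x, y) mod 7. Record the zeros.
  x = 0: [0↦5, 1↦0, 2↦5, 3↦4, 4↦2, 5↦4, 6↦1]  zeros at y ∈ {1}
  x = 1: [0↦2, 1↦2, 2↦1, 3↦4, 4↦2, 5↦0, 6↦3]  zeros at y ∈ {5}
  x = 2: [0↦3, 1↦4, 2↦0, 3↦3, 4↦4, 5↦1, 6↦6]  zeros at y ∈ {2}
  x = 3: [0↦2, 1↦0, 2↦3, 3↦2, 4↦2, 5↦1, 6↦4]  zeros at y ∈ {1}
  x = 4: [0↦0, 1↦5, 2↦4, 3↦2, 4↦4, 5↦1, 6↦5]  zeros at y ∈ {0}
  x = 5: [0↦5, 1↦6, 2↦4, 3↦4, 4↦4, 5↦2, 6↦3]  zeros at y ∈ ∅
  x = 6: [0↦4, 1↦4, 2↦4, 3↦2, 4↦3, 5↦5, 6↦6]  zeros at y ∈ ∅
Collecting zeros: affine points = {(0, 1), (1, 5), (2, 2), (3, 1), (4, 0)}.
Total count |C(F_7)_aff| = 5.


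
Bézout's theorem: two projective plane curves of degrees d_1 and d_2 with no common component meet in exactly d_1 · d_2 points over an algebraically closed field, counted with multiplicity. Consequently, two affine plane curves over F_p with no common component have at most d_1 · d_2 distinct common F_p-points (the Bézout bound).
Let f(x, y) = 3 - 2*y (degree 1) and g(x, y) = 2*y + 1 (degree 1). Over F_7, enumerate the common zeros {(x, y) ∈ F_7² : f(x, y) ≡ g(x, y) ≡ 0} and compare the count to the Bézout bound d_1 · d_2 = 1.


Common zeros: ∅; count = 0; Bézout bound = 1.

deg(f) = 1, deg(g) = 1, so Bézout bound = 1.
Scan x ∈ F_7. For each x, list the y ∈ F_7 with f(x, y) ≡ 0 and those with g(x, y) ≡ 0 (mod 7); the common zeros in that column are the intersection.
  x = 0: f ≡ 0 at y ∈ {5}; g ≡ 0 at y ∈ {3}; common: ∅.
  x = 1: f ≡ 0 at y ∈ {5}; g ≡ 0 at y ∈ {3}; common: ∅.
  x = 2: f ≡ 0 at y ∈ {5}; g ≡ 0 at y ∈ {3}; common: ∅.
  x = 3: f ≡ 0 at y ∈ {5}; g ≡ 0 at y ∈ {3}; common: ∅.
  x = 4: f ≡ 0 at y ∈ {5}; g ≡ 0 at y ∈ {3}; common: ∅.
  x = 5: f ≡ 0 at y ∈ {5}; g ≡ 0 at y ∈ {3}; common: ∅.
  x = 6: f ≡ 0 at y ∈ {5}; g ≡ 0 at y ∈ {3}; common: ∅.
Collecting: common zeros = ∅, so the count is 0.
Comparison with the Bézout bound: 0 ≤ 1 = deg(f)·deg(g), as expected for curves with no common component (the affine F_7-count falls short of the bound because intersections may lie at infinity, over extension fields, or carry multiplicity).


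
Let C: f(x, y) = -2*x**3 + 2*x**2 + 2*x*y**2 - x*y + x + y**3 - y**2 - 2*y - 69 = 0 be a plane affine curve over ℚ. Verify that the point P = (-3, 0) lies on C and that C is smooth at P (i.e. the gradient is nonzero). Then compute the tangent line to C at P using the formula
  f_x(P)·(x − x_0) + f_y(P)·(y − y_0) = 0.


Tangent line at P: -65*x + y - 195 = 0.

Step 1: f(-3, 0) = 0, so P lies on C.
Step 2: partial derivatives
  f_x(x, y) = -6*x**2 + 4*x + 2*y**2 - y + 1, f_y(x, y) = 4*x*y - x + 3*y**2 - 2*y - 2.
  f_x(P) = -65, f_y(P) = 1 (gradient nonzero, so P is smooth).
Step 3: tangent line at P: -65·(x − -3) + 1·(y − 0) = 0.
Expanding: -65*x + y - 195 = 0.


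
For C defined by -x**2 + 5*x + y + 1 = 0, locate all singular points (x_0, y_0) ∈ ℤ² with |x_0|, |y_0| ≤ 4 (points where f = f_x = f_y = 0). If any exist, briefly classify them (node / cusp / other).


No singular points in the scanned grid; C is smooth there.

Compute partial derivatives:
  f_x = 5 - 2*x.
  f_y = 1.
f_y = 1 is a nonzero constant, so f_y never vanishes: no point (x, y) can satisfy f = f_x = f_y = 0. In particular no (x, y) ∈ {−4, ..., 4}² is singular; the curve is smooth.


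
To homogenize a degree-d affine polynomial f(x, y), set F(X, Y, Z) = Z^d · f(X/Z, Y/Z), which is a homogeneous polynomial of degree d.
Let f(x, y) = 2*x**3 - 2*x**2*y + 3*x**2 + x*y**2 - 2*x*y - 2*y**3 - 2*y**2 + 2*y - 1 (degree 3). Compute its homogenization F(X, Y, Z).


F(X, Y, Z) = 2*X**3 - 2*X**2*Y + 3*X**2*Z + X*Y**2 - 2*X*Y*Z - 2*Y**3 - 2*Y**2*Z + 2*Y*Z**2 - Z**3

deg(f) = 3.
Substitute x = X/Z, y = Y/Z into f, then multiply by Z^3.
  monomial 2·x^3·y^0 ↦ 2·X^3·Y^0·Z^0.
  monomial -2·x^2·y^1 ↦ -2·X^2·Y^1·Z^0.
  monomial 3·x^2·y^0 ↦ 3·X^2·Y^0·Z^1.
  monomial 1·x^1·y^2 ↦ 1·X^1·Y^2·Z^0.
  monomial -2·x^1·y^1 ↦ -2·X^1·Y^1·Z^1.
  monomial -2·x^0·y^3 ↦ -2·X^0·Y^3·Z^0.
  monomial -2·x^0·y^2 ↦ -2·X^0·Y^2·Z^1.
  monomial 2·x^0·y^1 ↦ 2·X^0·Y^1·Z^2.
  monomial -1·x^0·y^0 ↦ -1·X^0·Y^0·Z^3.
Collecting: F(X, Y, Z) = 2*X**3 - 2*X**2*Y + 3*X**2*Z + X*Y**2 - 2*X*Y*Z - 2*Y**3 - 2*Y**2*Z + 2*Y*Z**2 - Z**3.


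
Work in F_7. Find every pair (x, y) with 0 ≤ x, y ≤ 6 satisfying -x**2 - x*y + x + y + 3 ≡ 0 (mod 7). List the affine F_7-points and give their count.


Affine F_7-points: {(0, 4), (2, 1), (3, 2), (4, 4), (5, 1), (6, 3)}; count = 6.

For each of the 49 pairs (x, y) ∈ F_7², evaluate f(x, y) mod 7. Record the zeros.
  x = 0: [0↦3, 1↦4, 2↦5, 3↦6, 4↦0, 5↦1, 6↦2]  zeros at y ∈ {4}
  x = 1: [0↦3, 1↦3, 2↦3, 3↦3, 4↦3, 5↦3, 6↦3]  zeros at y ∈ ∅
  x = 2: [0↦1, 1↦0, 2↦6, 3↦5, 4↦4, 5↦3, 6↦2]  zeros at y ∈ {1}
  x = 3: [0↦4, 1↦2, 2↦0, 3↦5, 4↦3, 5↦1, 6↦6]  zeros at y ∈ {2}
  x = 4: [0↦5, 1↦2, 2↦6, 3↦3, 4↦0, 5↦4, 6↦1]  zeros at y ∈ {4}
  x = 5: [0↦4, 1↦0, 2↦3, 3↦6, 4↦2, 5↦5, 6↦1]  zeros at y ∈ {1}
  x = 6: [0↦1, 1↦3, 2↦5, 3↦0, 4↦2, 5↦4, 6↦6]  zeros at y ∈ {3}
Collecting zeros: affine points = {(0, 4), (2, 1), (3, 2), (4, 4), (5, 1), (6, 3)}.
Total count |C(F_7)_aff| = 6.


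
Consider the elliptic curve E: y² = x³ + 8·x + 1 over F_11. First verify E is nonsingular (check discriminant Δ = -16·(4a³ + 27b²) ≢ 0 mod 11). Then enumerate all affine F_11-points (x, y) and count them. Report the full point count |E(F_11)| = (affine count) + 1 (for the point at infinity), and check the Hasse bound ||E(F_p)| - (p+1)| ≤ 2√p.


Affine points = {(0, 1), (0, 10), (2, 5), (2, 6), (4, 3), (4, 8), (5, 1), (5, 10), (6, 1), (6, 10), (7, 2), (7, 9), (8, 4), (8, 7), (10, 5), (10, 6)}; affine count = 16; |E(F_11)| = 17.

Discriminant check: Δ ∝ 4a³ + 27b² = 4·8³ + 27·1² = 4·512 + 27·1 ≡ 7 (mod 11). Nonzero ⇒ E is nonsingular.
For each x ∈ F_11, compute rhs = x³ + 8·x + 1 mod 11, then count y ∈ F_11 with y² ≡ rhs.
  x = 0: rhs = 1, matching y values: 1, 10 (2 points).
  x = 1: rhs = 10, matching y values: none (0 points).
  x = 2: rhs = 3, matching y values: 5, 6 (2 points).
  x = 3: rhs = 8, matching y values: none (0 points).
  x = 4: rhs = 9, matching y values: 3, 8 (2 points).
  x = 5: rhs = 1, matching y values: 1, 10 (2 points).
  x = 6: rhs = 1, matching y values: 1, 10 (2 points).
  x = 7: rhs = 4, matching y values: 2, 9 (2 points).
  x = 8: rhs = 5, matching y values: 4, 7 (2 points).
  x = 9: rhs = 10, matching y values: none (0 points).
  x = 10: rhs = 3, matching y values: 5, 6 (2 points).
Total affine count: 16.
Full point count |E(F_11)| = 16 + 1 = 17.
Hasse bound: |17 − (11+1)| = |5| = 5 ≤ 2√11 ≈ 6.6332 ✓.


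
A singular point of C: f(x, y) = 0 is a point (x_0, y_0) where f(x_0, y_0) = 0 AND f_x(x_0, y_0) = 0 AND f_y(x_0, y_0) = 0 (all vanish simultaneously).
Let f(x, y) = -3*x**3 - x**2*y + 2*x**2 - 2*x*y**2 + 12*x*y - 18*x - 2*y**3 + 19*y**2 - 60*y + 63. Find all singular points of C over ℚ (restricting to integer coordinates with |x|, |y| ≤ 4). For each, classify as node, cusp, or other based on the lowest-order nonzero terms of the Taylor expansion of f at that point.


Singular points: {(0, 3)}; classification: node.

Compute partial derivatives:
  f_x = -9*x**2 - 2*x*y + 4*x - 2*y**2 + 12*y - 18.
  f_y = -x**2 - 4*x*y + 12*x - 6*y**2 + 38*y - 60.
Scan x_0 ∈ {−4, ..., 4}. For each x_0, f_y(x_0, y) is a polynomial in y; find its integer roots y ∈ {−4, ..., 4}, then test f_x and f at those candidates.
  x = -4: f_y(-4, y) = -6*y**2 + 54*y - 124; no integer root y with |y| ≤ 4.
  x = -3: f_y(-3, y) = -6*y**2 + 50*y - 105; no integer root y with |y| ≤ 4.
  x = -2: f_y(-2, y) = -6*y**2 + 46*y - 88; vanishes at y ∈ {4}. (-2, 4): f_x = -30 ≠ 0.
  x = -1: f_y(-1, y) = -6*y**2 + 42*y - 73; no integer root y with |y| ≤ 4.
  x = 0: f_y(0, y) = -6*y**2 + 38*y - 60; vanishes at y ∈ {3}. (0, 3): f_x = 0, f = 0 — SINGULAR.
  x = 1: f_y(1, y) = -6*y**2 + 34*y - 49; no integer root y with |y| ≤ 4.
  x = 2: f_y(2, y) = -6*y**2 + 30*y - 40; no integer root y with |y| ≤ 4.
  x = 3: f_y(3, y) = -6*y**2 + 26*y - 33; no integer root y with |y| ≤ 4.
  x = 4: f_y(4, y) = -6*y**2 + 22*y - 28; no integer root y with |y| ≤ 4.
Only singular point on the grid: (0, 3).
Classify: substitute x = 0 + u, y = 3 + v and expand: f = -3*u**3 - u**2*v - u**2 - 2*u*v**2 - 2*v**3 + v**2.
No constant or linear terms (consistent with a singular point). Quadratic part: -u**2 + v**2. Cubic part: -3*u**3 - u**2*v - 2*u*v**2 - 2*v**3.
The quadratic part v**2 - u**2 = (v − u)(v + u) splits into two distinct linear factors, so there are two distinct tangent lines y − 3 = ±(x − 0) — this is a node (ordinary double point).
Classification: node.


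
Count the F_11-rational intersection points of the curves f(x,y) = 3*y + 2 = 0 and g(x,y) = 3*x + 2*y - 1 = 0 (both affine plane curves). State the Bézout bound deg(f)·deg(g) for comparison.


Common zeros: {(2, 3)}; count = 1; Bézout bound = 1.

deg(f) = 1, deg(g) = 1, so Bézout bound = 1.
Scan x ∈ F_11. For each x, list the y ∈ F_11 with f(x, y) ≡ 0 and those with g(x, y) ≡ 0 (mod 11); the common zeros in that column are the intersection.
  x = 0: f ≡ 0 at y ∈ {3}; g ≡ 0 at y ∈ {6}; common: ∅.
  x = 1: f ≡ 0 at y ∈ {3}; g ≡ 0 at y ∈ {10}; common: ∅.
  x = 2: f ≡ 0 at y ∈ {3}; g ≡ 0 at y ∈ {3}; common: {3}.
  x = 3: f ≡ 0 at y ∈ {3}; g ≡ 0 at y ∈ {7}; common: ∅.
  x = 4: f ≡ 0 at y ∈ {3}; g ≡ 0 at y ∈ {0}; common: ∅.
  x = 5: f ≡ 0 at y ∈ {3}; g ≡ 0 at y ∈ {4}; common: ∅.
  x = 6: f ≡ 0 at y ∈ {3}; g ≡ 0 at y ∈ {8}; common: ∅.
  x = 7: f ≡ 0 at y ∈ {3}; g ≡ 0 at y ∈ {1}; common: ∅.
  x = 8: f ≡ 0 at y ∈ {3}; g ≡ 0 at y ∈ {5}; common: ∅.
  x = 9: f ≡ 0 at y ∈ {3}; g ≡ 0 at y ∈ {9}; common: ∅.
  x = 10: f ≡ 0 at y ∈ {3}; g ≡ 0 at y ∈ {2}; common: ∅.
Collecting: common zeros = {(2, 3)}, so the count is 1.
Comparison with the Bézout bound: 1 ≤ 1 = deg(f)·deg(g), as expected for curves with no common component (the bound is attained).


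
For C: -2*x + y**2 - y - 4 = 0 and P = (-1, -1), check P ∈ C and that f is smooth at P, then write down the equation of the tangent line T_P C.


Tangent line at P: -2*x - 3*y - 5 = 0.

Step 1: f(-1, -1) = 0, so P lies on C.
Step 2: partial derivatives
  f_x(x, y) = -2, f_y(x, y) = 2*y - 1.
  f_x(P) = -2, f_y(P) = -3 (gradient nonzero, so P is smooth).
Step 3: tangent line at P: -2·(x − -1) + -3·(y − -1) = 0.
Expanding: -2*x - 3*y - 5 = 0.


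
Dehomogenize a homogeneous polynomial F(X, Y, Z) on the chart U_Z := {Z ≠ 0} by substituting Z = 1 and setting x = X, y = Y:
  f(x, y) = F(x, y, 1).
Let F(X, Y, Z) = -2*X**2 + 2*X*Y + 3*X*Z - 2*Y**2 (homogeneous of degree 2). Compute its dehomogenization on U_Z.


f(x, y) = -2*x**2 + 2*x*y + 3*x - 2*y**2

On U_Z we set Z = 1. Each monomial c·X^i·Y^j·Z^k in F becomes c·x^i·y^j·1^k = c·x^i·y^j.
Substituting Z = 1: F(X, Y, 1) = -2*x**2 + 2*x*y + 3*x - 2*y**2.
Note: deg(f) ≤ deg(F) = 2; strict inequality happens when F is divisible by Z (lost terms).


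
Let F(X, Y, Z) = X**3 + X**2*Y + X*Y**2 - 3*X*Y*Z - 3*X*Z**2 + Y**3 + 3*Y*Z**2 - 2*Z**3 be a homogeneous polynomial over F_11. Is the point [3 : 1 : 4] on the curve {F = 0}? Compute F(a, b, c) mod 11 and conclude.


F(3,1,4) ≡ 0 (mod 11); P is on the curve.

Evaluate F(3, 1, 4) term-by-term (mod 11).
  X**3 ↦ 1·27·1·1 = 27
  X**2*Y ↦ 1·9·1·1 = 9
  X*Y**2 ↦ 1·3·1·1 = 3
  -3*X*Y*Z ↦ -3·3·1·4 = -36
  -3*X*Z**2 ↦ -3·3·1·16 = -144
  Y**3 ↦ 1·1·1·1 = 1
  3*Y*Z**2 ↦ 3·1·1·16 = 48
  -2*Z**3 ↦ -2·1·1·64 = -128
Sum: F(3, 1, 4) = (27) + (9) + (3) + (-36) + (-144) + (1) + (48) + (-128) = -220.
Reducing mod 11: -220 ≡ 0 (mod 11).
Since F(a, b, c) ≡ 0 (mod 11), P lies on the curve.


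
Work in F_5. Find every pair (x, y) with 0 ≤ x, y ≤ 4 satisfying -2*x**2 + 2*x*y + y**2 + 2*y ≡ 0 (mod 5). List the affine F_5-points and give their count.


Affine F_5-points: {(0, 0), (0, 3), (1, 2), (1, 4), (3, 3), (3, 4)}; count = 6.

For each of the 25 pairs (x, y) ∈ F_5², evaluate f(x, y) mod 5. Record the zeros.
  x = 0: [0↦0, 1↦3, 2↦3, 3↦0, 4↦4]  zeros at y ∈ {0, 3}
  x = 1: [0↦3, 1↦3, 2↦0, 3↦4, 4↦0]  zeros at y ∈ {2, 4}
  x = 2: [0↦2, 1↦4, 2↦3, 3↦4, 4↦2]  zeros at y ∈ ∅
  x = 3: [0↦2, 1↦1, 2↦2, 3↦0, 4↦0]  zeros at y ∈ {3, 4}
  x = 4: [0↦3, 1↦4, 2↦2, 3↦2, 4↦4]  zeros at y ∈ ∅
Collecting zeros: affine points = {(0, 0), (0, 3), (1, 2), (1, 4), (3, 3), (3, 4)}.
Total count |C(F_5)_aff| = 6.


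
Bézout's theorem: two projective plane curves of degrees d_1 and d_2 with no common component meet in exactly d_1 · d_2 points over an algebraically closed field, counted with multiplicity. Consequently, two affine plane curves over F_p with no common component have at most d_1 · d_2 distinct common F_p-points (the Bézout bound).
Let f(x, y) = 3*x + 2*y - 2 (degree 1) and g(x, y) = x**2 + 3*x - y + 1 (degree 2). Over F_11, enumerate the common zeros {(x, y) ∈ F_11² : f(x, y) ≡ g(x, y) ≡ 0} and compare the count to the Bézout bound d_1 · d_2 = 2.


Common zeros: {(0, 1), (1, 5)}; count = 2; Bézout bound = 2.

deg(f) = 1, deg(g) = 2, so Bézout bound = 2.
Scan x ∈ F_11. For each x, list the y ∈ F_11 with f(x, y) ≡ 0 and those with g(x, y) ≡ 0 (mod 11); the common zeros in that column are the intersection.
  x = 0: f ≡ 0 at y ∈ {1}; g ≡ 0 at y ∈ {1}; common: {1}.
  x = 1: f ≡ 0 at y ∈ {5}; g ≡ 0 at y ∈ {5}; common: {5}.
  x = 2: f ≡ 0 at y ∈ {9}; g ≡ 0 at y ∈ {0}; common: ∅.
  x = 3: f ≡ 0 at y ∈ {2}; g ≡ 0 at y ∈ {8}; common: ∅.
  x = 4: f ≡ 0 at y ∈ {6}; g ≡ 0 at y ∈ {7}; common: ∅.
  x = 5: f ≡ 0 at y ∈ {10}; g ≡ 0 at y ∈ {8}; common: ∅.
  x = 6: f ≡ 0 at y ∈ {3}; g ≡ 0 at y ∈ {0}; common: ∅.
  x = 7: f ≡ 0 at y ∈ {7}; g ≡ 0 at y ∈ {5}; common: ∅.
  x = 8: f ≡ 0 at y ∈ {0}; g ≡ 0 at y ∈ {1}; common: ∅.
  x = 9: f ≡ 0 at y ∈ {4}; g ≡ 0 at y ∈ {10}; common: ∅.
  x = 10: f ≡ 0 at y ∈ {8}; g ≡ 0 at y ∈ {10}; common: ∅.
Collecting: common zeros = {(0, 1), (1, 5)}, so the count is 2.
Comparison with the Bézout bound: 2 ≤ 2 = deg(f)·deg(g), as expected for curves with no common component (the bound is attained).


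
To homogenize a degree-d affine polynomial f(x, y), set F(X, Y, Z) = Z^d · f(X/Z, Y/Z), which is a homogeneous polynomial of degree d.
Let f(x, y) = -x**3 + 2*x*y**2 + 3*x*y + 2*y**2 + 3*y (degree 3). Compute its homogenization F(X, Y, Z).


F(X, Y, Z) = -X**3 + 2*X*Y**2 + 3*X*Y*Z + 2*Y**2*Z + 3*Y*Z**2

deg(f) = 3.
Substitute x = X/Z, y = Y/Z into f, then multiply by Z^3.
  monomial -1·x^3·y^0 ↦ -1·X^3·Y^0·Z^0.
  monomial 2·x^1·y^2 ↦ 2·X^1·Y^2·Z^0.
  monomial 3·x^1·y^1 ↦ 3·X^1·Y^1·Z^1.
  monomial 2·x^0·y^2 ↦ 2·X^0·Y^2·Z^1.
  monomial 3·x^0·y^1 ↦ 3·X^0·Y^1·Z^2.
Collecting: F(X, Y, Z) = -X**3 + 2*X*Y**2 + 3*X*Y*Z + 2*Y**2*Z + 3*Y*Z**2.


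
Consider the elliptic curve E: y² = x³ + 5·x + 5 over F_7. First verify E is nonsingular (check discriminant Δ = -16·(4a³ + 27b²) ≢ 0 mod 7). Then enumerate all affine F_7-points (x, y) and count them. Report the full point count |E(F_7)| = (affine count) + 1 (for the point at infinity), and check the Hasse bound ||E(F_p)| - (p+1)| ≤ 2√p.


Affine points = {(1, 2), (1, 5), (2, 3), (2, 4), (5, 1), (5, 6)}; affine count = 6; |E(F_7)| = 7.

Discriminant check: Δ ∝ 4a³ + 27b² = 4·5³ + 27·5² = 4·125 + 27·25 ≡ 6 (mod 7). Nonzero ⇒ E is nonsingular.
For each x ∈ F_7, compute rhs = x³ + 5·x + 5 mod 7, then count y ∈ F_7 with y² ≡ rhs.
  x = 0: rhs = 5, matching y values: none (0 points).
  x = 1: rhs = 4, matching y values: 2, 5 (2 points).
  x = 2: rhs = 2, matching y values: 3, 4 (2 points).
  x = 3: rhs = 5, matching y values: none (0 points).
  x = 4: rhs = 5, matching y values: none (0 points).
  x = 5: rhs = 1, matching y values: 1, 6 (2 points).
  x = 6: rhs = 6, matching y values: none (0 points).
Total affine count: 6.
Full point count |E(F_7)| = 6 + 1 = 7.
Hasse bound: |7 − (7+1)| = |-1| = 1 ≤ 2√7 ≈ 5.2915 ✓.


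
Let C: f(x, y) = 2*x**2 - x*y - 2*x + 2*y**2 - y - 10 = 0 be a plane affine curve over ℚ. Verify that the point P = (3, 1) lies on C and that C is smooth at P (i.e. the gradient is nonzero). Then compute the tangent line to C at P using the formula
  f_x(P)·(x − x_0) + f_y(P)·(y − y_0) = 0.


Tangent line at P: 9*x - 27 = 0.

Step 1: f(3, 1) = 0, so P lies on C.
Step 2: partial derivatives
  f_x(x, y) = 4*x - y - 2, f_y(x, y) = -x + 4*y - 1.
  f_x(P) = 9, f_y(P) = 0 (gradient nonzero, so P is smooth).
Step 3: tangent line at P: 9·(x − 3) + 0·(y − 1) = 0.
Expanding: 9*x - 27 = 0.


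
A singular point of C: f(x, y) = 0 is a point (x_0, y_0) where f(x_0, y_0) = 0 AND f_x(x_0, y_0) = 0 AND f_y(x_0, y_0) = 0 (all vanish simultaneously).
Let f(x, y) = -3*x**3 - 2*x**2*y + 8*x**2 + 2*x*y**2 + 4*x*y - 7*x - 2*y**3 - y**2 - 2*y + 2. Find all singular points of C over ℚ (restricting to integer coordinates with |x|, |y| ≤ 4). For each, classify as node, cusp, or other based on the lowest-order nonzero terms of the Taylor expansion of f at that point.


Singular points: {(1, 0)}; classification: node.

Compute partial derivatives:
  f_x = -9*x**2 - 4*x*y + 16*x + 2*y**2 + 4*y - 7.
  f_y = -2*x**2 + 4*x*y + 4*x - 6*y**2 - 2*y - 2.
Scan x_0 ∈ {−4, ..., 4}. For each x_0, f_y(x_0, y) is a polynomial in y; find its integer roots y ∈ {−4, ..., 4}, then test f_x and f at those candidates.
  x = -4: f_y(-4, y) = -6*y**2 - 18*y - 50; no integer root y with |y| ≤ 4.
  x = -3: f_y(-3, y) = -6*y**2 - 14*y - 32; no integer root y with |y| ≤ 4.
  x = -2: f_y(-2, y) = -6*y**2 - 10*y - 18; no integer root y with |y| ≤ 4.
  x = -1: f_y(-1, y) = -6*y**2 - 6*y - 8; no integer root y with |y| ≤ 4.
  x = 0: f_y(0, y) = -6*y**2 - 2*y - 2; no integer root y with |y| ≤ 4.
  x = 1: f_y(1, y) = -6*y**2 + 2*y; vanishes at y ∈ {0}. (1, 0): f_x = 0, f = 0 — SINGULAR.
  x = 2: f_y(2, y) = -6*y**2 + 6*y - 2; no integer root y with |y| ≤ 4.
  x = 3: f_y(3, y) = -6*y**2 + 10*y - 8; no integer root y with |y| ≤ 4.
  x = 4: f_y(4, y) = -6*y**2 + 14*y - 18; no integer root y with |y| ≤ 4.
Only singular point on the grid: (1, 0).
Classify: substitute x = 1 + u, y = 0 + v and expand: f = -3*u**3 - 2*u**2*v - u**2 + 2*u*v**2 - 2*v**3 + v**2.
No constant or linear terms (consistent with a singular point). Quadratic part: -u**2 + v**2. Cubic part: -3*u**3 - 2*u**2*v + 2*u*v**2 - 2*v**3.
The quadratic part v**2 - u**2 = (v − u)(v + u) splits into two distinct linear factors, so there are two distinct tangent lines y − 0 = ±(x − 1) — this is a node (ordinary double point).
Classification: node.


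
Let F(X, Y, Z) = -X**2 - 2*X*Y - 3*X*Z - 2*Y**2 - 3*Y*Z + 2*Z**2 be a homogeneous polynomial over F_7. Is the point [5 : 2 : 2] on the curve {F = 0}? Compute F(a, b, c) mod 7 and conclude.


F(5,2,2) ≡ 4 (mod 7); P is NOT on the curve.

Evaluate F(5, 2, 2) term-by-term (mod 7).
  -X**2 ↦ -1·25·1·1 = -25
  -2*X*Y ↦ -2·5·2·1 = -20
  -3*X*Z ↦ -3·5·1·2 = -30
  -2*Y**2 ↦ -2·1·4·1 = -8
  -3*Y*Z ↦ -3·1·2·2 = -12
  2*Z**2 ↦ 2·1·1·4 = 8
Sum: F(5, 2, 2) = (-25) + (-20) + (-30) + (-8) + (-12) + (8) = -87.
Reducing mod 7: -87 ≡ 4 (mod 7).
Since F(a, b, c) ≡ 4 ≠ 0 (mod 7), P does NOT lie on the curve.


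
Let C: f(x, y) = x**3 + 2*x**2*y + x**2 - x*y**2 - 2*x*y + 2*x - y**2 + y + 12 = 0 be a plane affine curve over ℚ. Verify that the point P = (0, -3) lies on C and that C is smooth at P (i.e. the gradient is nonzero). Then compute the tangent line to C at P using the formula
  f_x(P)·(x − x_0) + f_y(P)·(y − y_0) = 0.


Tangent line at P: -x + 7*y + 21 = 0.

Step 1: f(0, -3) = 0, so P lies on C.
Step 2: partial derivatives
  f_x(x, y) = 3*x**2 + 4*x*y + 2*x - y**2 - 2*y + 2, f_y(x, y) = 2*x**2 - 2*x*y - 2*x - 2*y + 1.
  f_x(P) = -1, f_y(P) = 7 (gradient nonzero, so P is smooth).
Step 3: tangent line at P: -1·(x − 0) + 7·(y − -3) = 0.
Expanding: -x + 7*y + 21 = 0.


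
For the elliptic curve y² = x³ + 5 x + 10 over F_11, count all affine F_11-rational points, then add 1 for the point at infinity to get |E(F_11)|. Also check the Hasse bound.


Affine points = {(1, 4), (1, 7), (6, 5), (6, 6), (7, 5), (7, 6), (8, 1), (8, 10), (9, 5), (9, 6), (10, 2), (10, 9)}; affine count = 12; |E(F_11)| = 13.

Discriminant check: Δ ∝ 4a³ + 27b² = 4·5³ + 27·10² = 4·125 + 27·100 ≡ 10 (mod 11). Nonzero ⇒ E is nonsingular.
For each x ∈ F_11, compute rhs = x³ + 5·x + 10 mod 11, then count y ∈ F_11 with y² ≡ rhs.
  x = 0: rhs = 10, matching y values: none (0 points).
  x = 1: rhs = 5, matching y values: 4, 7 (2 points).
  x = 2: rhs = 6, matching y values: none (0 points).
  x = 3: rhs = 8, matching y values: none (0 points).
  x = 4: rhs = 6, matching y values: none (0 points).
  x = 5: rhs = 6, matching y values: none (0 points).
  x = 6: rhs = 3, matching y values: 5, 6 (2 points).
  x = 7: rhs = 3, matching y values: 5, 6 (2 points).
  x = 8: rhs = 1, matching y values: 1, 10 (2 points).
  x = 9: rhs = 3, matching y values: 5, 6 (2 points).
  x = 10: rhs = 4, matching y values: 2, 9 (2 points).
Total affine count: 12.
Full point count |E(F_11)| = 12 + 1 = 13.
Hasse bound: |13 − (11+1)| = |1| = 1 ≤ 2√11 ≈ 6.6332 ✓.


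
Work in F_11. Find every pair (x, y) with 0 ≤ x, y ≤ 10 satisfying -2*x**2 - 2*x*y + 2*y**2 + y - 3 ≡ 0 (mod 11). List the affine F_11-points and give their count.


Affine F_11-points: {(0, 1), (0, 4), (2, 0), (2, 7), (7, 4), (7, 8), (9, 0), (9, 3), (10, 1), (10, 3)}; count = 10.

For each of the 121 pairs (x, y) ∈ F_11², evaluate f(x, y) mod 11. Record the zeros.
  x = 0: [0↦8, 1↦0, 2↦7, 3↦7, 4↦0, 5↦8, 6↦9, 7↦3, 8↦1, 9↦3, 10↦9]  zeros at y ∈ {1, 4}
  x = 1: [0↦6, 1↦7, 2↦1, 3↦10, 4↦1, 5↦7, 6↦6, 7↦9, 8↦5, 9↦5, 10↦9]  zeros at y ∈ ∅
  x = 2: [0↦0, 1↦10, 2↦2, 3↦9, 4↦9, 5↦2, 6↦10, 7↦0, 8↦5, 9↦3, 10↦5]  zeros at y ∈ {0, 7}
  x = 3: [0↦1, 1↦9, 2↦10, 3↦4, 4↦2, 5↦4, 6↦10, 7↦9, 8↦1, 9↦8, 10↦8]  zeros at y ∈ ∅
  x = 4: [0↦9, 1↦4, 2↦3, 3↦6, 4↦2, 5↦2, 6↦6, 7↦3, 8↦4, 9↦9, 10↦7]  zeros at y ∈ ∅
  x = 5: [0↦2, 1↦6, 2↦3, 3↦4, 4↦9, 5↦7, 6↦9, 7↦4, 8↦3, 9↦6, 10↦2]  zeros at y ∈ ∅
  x = 6: [0↦2, 1↦4, 2↦10, 3↦9, 4↦1, 5↦8, 6↦8, 7↦1, 8↦9, 9↦10, 10↦4]  zeros at y ∈ ∅
  x = 7: [0↦9, 1↦9, 2↦2, 3↦10, 4↦0, 5↦5, 6↦3, 7↦5, 8↦0, 9↦10, 10↦2]  zeros at y ∈ {4, 8}
  x = 8: [0↦1, 1↦10, 2↦1, 3↦7, 4↦6, 5↦9, 6↦5, 7↦5, 8↦9, 9↦6, 10↦7]  zeros at y ∈ ∅
  x = 9: [0↦0, 1↦7, 2↦7, 3↦0, 4↦8, 5↦9, 6↦3, 7↦1, 8↦3, 9↦9, 10↦8]  zeros at y ∈ {0, 3}
  x = 10: [0↦6, 1↦0, 2↦9, 3↦0, 4↦6, 5↦5, 6↦8, 7↦4, 8↦4, 9↦8, 10↦5]  zeros at y ∈ {1, 3}
Collecting zeros: affine points = {(0, 1), (0, 4), (2, 0), (2, 7), (7, 4), (7, 8), (9, 0), (9, 3), (10, 1), (10, 3)}.
Total count |C(F_11)_aff| = 10.


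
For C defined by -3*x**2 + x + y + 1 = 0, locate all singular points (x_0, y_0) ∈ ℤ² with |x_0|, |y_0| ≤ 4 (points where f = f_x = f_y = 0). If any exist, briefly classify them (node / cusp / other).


No singular points in the scanned grid; C is smooth there.

Compute partial derivatives:
  f_x = 1 - 6*x.
  f_y = 1.
f_y = 1 is a nonzero constant, so f_y never vanishes: no point (x, y) can satisfy f = f_x = f_y = 0. In particular no (x, y) ∈ {−4, ..., 4}² is singular; the curve is smooth.


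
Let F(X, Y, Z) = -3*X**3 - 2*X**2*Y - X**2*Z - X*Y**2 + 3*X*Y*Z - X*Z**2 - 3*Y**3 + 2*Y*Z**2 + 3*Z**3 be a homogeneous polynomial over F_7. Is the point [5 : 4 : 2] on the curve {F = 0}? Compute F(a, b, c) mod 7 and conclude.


F(5,4,2) ≡ 1 (mod 7); P is NOT on the curve.

Evaluate F(5, 4, 2) term-by-term (mod 7).
  -3*X**3 ↦ -3·125·1·1 = -375
  -2*X**2*Y ↦ -2·25·4·1 = -200
  -X**2*Z ↦ -1·25·1·2 = -50
  -X*Y**2 ↦ -1·5·16·1 = -80
  3*X*Y*Z ↦ 3·5·4·2 = 120
  -X*Z**2 ↦ -1·5·1·4 = -20
  -3*Y**3 ↦ -3·1·64·1 = -192
  2*Y*Z**2 ↦ 2·1·4·4 = 32
  3*Z**3 ↦ 3·1·1·8 = 24
Sum: F(5, 4, 2) = (-375) + (-200) + (-50) + (-80) + (120) + (-20) + (-192) + (32) + (24) = -741.
Reducing mod 7: -741 ≡ 1 (mod 7).
Since F(a, b, c) ≡ 1 ≠ 0 (mod 7), P does NOT lie on the curve.


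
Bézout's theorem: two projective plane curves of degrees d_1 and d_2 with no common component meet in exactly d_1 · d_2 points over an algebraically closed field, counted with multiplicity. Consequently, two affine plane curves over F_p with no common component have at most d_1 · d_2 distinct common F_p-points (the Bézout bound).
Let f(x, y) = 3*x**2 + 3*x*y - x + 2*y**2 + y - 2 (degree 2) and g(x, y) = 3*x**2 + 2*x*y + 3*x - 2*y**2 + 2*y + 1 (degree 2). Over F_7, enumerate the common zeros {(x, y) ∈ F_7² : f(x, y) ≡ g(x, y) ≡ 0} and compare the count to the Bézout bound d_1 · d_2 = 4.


Common zeros: {(1, 0), (6, 5)}; count = 2; Bézout bound = 4.

deg(f) = 2, deg(g) = 2, so Bézout bound = 4.
Scan x ∈ F_7. For each x, list the y ∈ F_7 with f(x, y) ≡ 0 and those with g(x, y) ≡ 0 (mod 7); the common zeros in that column are the intersection.
  x = 0: f ≡ 0 at y ∈ ∅; g ≡ 0 at y ∈ ∅; common: ∅.
  x = 1: f ≡ 0 at y ∈ {0, 5}; g ≡ 0 at y ∈ {0, 2}; common: {0}.
  x = 2: f ≡ 0 at y ∈ ∅; g ≡ 0 at y ∈ ∅; common: ∅.
  x = 3: f ≡ 0 at y ∈ {3, 6}; g ≡ 0 at y ∈ ∅; common: ∅.
  x = 4: f ≡ 0 at y ∈ {0, 4}; g ≡ 0 at y ∈ {6}; common: ∅.
  x = 5: f ≡ 0 at y ∈ ∅; g ≡ 0 at y ∈ {0, 6}; common: ∅.
  x = 6: f ≡ 0 at y ∈ {3, 5}; g ≡ 0 at y ∈ {2, 5}; common: {5}.
Collecting: common zeros = {(1, 0), (6, 5)}, so the count is 2.
Comparison with the Bézout bound: 2 ≤ 4 = deg(f)·deg(g), as expected for curves with no common component (the affine F_7-count falls short of the bound because intersections may lie at infinity, over extension fields, or carry multiplicity).


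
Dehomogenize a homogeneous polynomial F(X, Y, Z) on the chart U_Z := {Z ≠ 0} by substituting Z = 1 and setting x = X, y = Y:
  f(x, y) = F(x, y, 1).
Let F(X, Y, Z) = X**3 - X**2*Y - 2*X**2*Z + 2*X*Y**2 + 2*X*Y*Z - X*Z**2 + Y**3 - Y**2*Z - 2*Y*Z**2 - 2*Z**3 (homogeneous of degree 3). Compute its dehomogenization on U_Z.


f(x, y) = x**3 - x**2*y - 2*x**2 + 2*x*y**2 + 2*x*y - x + y**3 - y**2 - 2*y - 2

On U_Z we set Z = 1. Each monomial c·X^i·Y^j·Z^k in F becomes c·x^i·y^j·1^k = c·x^i·y^j.
Substituting Z = 1: F(X, Y, 1) = x**3 - x**2*y - 2*x**2 + 2*x*y**2 + 2*x*y - x + y**3 - y**2 - 2*y - 2.
Note: deg(f) ≤ deg(F) = 3; strict inequality happens when F is divisible by Z (lost terms).


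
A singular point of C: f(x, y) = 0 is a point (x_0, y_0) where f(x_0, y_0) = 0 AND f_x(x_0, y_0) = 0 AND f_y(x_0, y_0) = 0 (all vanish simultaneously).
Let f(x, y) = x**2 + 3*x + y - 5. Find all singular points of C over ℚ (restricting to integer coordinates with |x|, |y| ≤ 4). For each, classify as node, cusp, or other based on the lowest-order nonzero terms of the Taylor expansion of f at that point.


No singular points in the scanned grid; C is smooth there.

Compute partial derivatives:
  f_x = 2*x + 3.
  f_y = 1.
f_y = 1 is a nonzero constant, so f_y never vanishes: no point (x, y) can satisfy f = f_x = f_y = 0. In particular no (x, y) ∈ {−4, ..., 4}² is singular; the curve is smooth.


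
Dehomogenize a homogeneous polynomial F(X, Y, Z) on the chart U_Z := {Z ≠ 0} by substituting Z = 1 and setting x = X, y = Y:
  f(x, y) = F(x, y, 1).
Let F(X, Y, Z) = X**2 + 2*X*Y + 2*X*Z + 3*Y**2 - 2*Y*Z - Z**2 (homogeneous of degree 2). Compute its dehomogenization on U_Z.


f(x, y) = x**2 + 2*x*y + 2*x + 3*y**2 - 2*y - 1

On U_Z we set Z = 1. Each monomial c·X^i·Y^j·Z^k in F becomes c·x^i·y^j·1^k = c·x^i·y^j.
Substituting Z = 1: F(X, Y, 1) = x**2 + 2*x*y + 2*x + 3*y**2 - 2*y - 1.
Note: deg(f) ≤ deg(F) = 2; strict inequality happens when F is divisible by Z (lost terms).


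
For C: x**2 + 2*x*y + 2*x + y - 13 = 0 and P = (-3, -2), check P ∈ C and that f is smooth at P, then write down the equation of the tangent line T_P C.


Tangent line at P: -8*x - 5*y - 34 = 0.

Step 1: f(-3, -2) = 0, so P lies on C.
Step 2: partial derivatives
  f_x(x, y) = 2*x + 2*y + 2, f_y(x, y) = 2*x + 1.
  f_x(P) = -8, f_y(P) = -5 (gradient nonzero, so P is smooth).
Step 3: tangent line at P: -8·(x − -3) + -5·(y − -2) = 0.
Expanding: -8*x - 5*y - 34 = 0.


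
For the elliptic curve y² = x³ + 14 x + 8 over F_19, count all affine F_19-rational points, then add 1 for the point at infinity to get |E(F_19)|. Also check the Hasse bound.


Affine points = {(1, 2), (1, 17), (2, 5), (2, 14), (3, 1), (3, 18), (6, 2), (6, 17), (8, 9), (8, 10), (11, 7), (11, 12), (12, 2), (12, 17)}; affine count = 14; |E(F_19)| = 15.

Discriminant check: Δ ∝ 4a³ + 27b² = 4·14³ + 27·8² = 4·2744 + 27·64 ≡ 12 (mod 19). Nonzero ⇒ E is nonsingular.
For each x ∈ F_19, compute rhs = x³ + 14·x + 8 mod 19, then count y ∈ F_19 with y² ≡ rhs.
  x = 0: rhs = 8, matching y values: none (0 points).
  x = 1: rhs = 4, matching y values: 2, 17 (2 points).
  x = 2: rhs = 6, matching y values: 5, 14 (2 points).
  x = 3: rhs = 1, matching y values: 1, 18 (2 points).
  x = 4: rhs = 14, matching y values: none (0 points).
  x = 5: rhs = 13, matching y values: none (0 points).
  x = 6: rhs = 4, matching y values: 2, 17 (2 points).
  x = 7: rhs = 12, matching y values: none (0 points).
  x = 8: rhs = 5, matching y values: 9, 10 (2 points).
  x = 9: rhs = 8, matching y values: none (0 points).
  x = 10: rhs = 8, matching y values: none (0 points).
  x = 11: rhs = 11, matching y values: 7, 12 (2 points).
  x = 12: rhs = 4, matching y values: 2, 17 (2 points).
  x = 13: rhs = 12, matching y values: none (0 points).
  x = 14: rhs = 3, matching y values: none (0 points).
  x = 15: rhs = 2, matching y values: none (0 points).
  x = 16: rhs = 15, matching y values: none (0 points).
  x = 17: rhs = 10, matching y values: none (0 points).
  x = 18: rhs = 12, matching y values: none (0 points).
Total affine count: 14.
Full point count |E(F_19)| = 14 + 1 = 15.
Hasse bound: |15 − (19+1)| = |-5| = 5 ≤ 2√19 ≈ 8.7178 ✓.
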